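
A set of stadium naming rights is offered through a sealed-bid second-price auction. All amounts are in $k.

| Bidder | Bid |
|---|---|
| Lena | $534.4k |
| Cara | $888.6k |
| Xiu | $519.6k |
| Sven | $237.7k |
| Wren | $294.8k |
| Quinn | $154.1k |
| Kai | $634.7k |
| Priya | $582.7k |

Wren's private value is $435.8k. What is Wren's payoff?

Highest bid: Cara at $888.6k, so Cara wins.
Second-highest bid: Kai at $634.7k — that is the price the winner pays.
Wren did not win, so Wren pays nothing and receives nothing: payoff $0k.

$0k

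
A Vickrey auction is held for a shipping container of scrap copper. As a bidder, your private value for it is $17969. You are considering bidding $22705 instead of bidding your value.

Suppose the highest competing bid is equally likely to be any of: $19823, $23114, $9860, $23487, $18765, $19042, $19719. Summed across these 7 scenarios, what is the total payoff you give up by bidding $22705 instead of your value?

$5473

The deviation costs you only when the competing bid falls strictly between $17969 and $22705; elsewhere both bids give the same outcome.
$19823: truthful payoff $0, deviation payoff −$1854 → loss $1854.
$23114: outcomes coincide → loss $0.
$9860: outcomes coincide → loss $0.
$23487: outcomes coincide → loss $0.
$18765: truthful payoff $0, deviation payoff −$796 → loss $796.
$19042: truthful payoff $0, deviation payoff −$1073 → loss $1073.
$19719: truthful payoff $0, deviation payoff −$1750 → loss $1750.
Total loss = $1854 + $796 + $1073 + $1750 = $5473.
Because the price is fixed by the runner-up's bid, deviating from your value can only change a good outcome into a bad one — never the reverse.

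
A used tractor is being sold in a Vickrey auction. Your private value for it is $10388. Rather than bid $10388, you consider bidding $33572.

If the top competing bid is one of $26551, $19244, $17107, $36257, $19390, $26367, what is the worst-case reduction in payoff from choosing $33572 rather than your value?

$16163

$26551: truthful gives $0, deviation gives −$16163 → loss $16163.
$19244: truthful gives $0, deviation gives −$8856 → loss $8856.
$17107: truthful gives $0, deviation gives −$6719 → loss $6719.
$36257: same outcome either way → loss $0.
$19390: truthful gives $0, deviation gives −$9002 → loss $9002.
$26367: truthful gives $0, deviation gives −$15979 → loss $15979.
Maximum loss: $16163.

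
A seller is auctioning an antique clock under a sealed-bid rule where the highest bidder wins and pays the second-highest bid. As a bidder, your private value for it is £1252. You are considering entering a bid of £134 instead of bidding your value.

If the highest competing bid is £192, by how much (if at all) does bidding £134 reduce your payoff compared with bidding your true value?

Bidding your value £1252: you win (since £1252 > £192) and pay £192. Payoff £1060.
Bidding £134: you lose. Payoff £0.
The competing bid £192 lies between your shaded bid and your value, so underbidding forfeits an item you could have won at a profitable price.
Loss from deviating = £1060 − (£0) = £1060.
Because the price is fixed by the runner-up's bid, deviating from your value can only change a good outcome into a bad one — never the reverse.

£1060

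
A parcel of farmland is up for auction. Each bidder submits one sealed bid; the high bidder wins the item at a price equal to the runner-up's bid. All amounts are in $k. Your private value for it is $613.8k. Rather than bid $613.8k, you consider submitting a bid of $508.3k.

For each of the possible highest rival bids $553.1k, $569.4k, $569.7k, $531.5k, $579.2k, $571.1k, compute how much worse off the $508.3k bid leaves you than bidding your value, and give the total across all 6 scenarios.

The deviation costs you only when the competing bid falls strictly between $508.3k and $613.8k; elsewhere both bids give the same outcome.
$553.1k: truthful payoff $60.7k, deviation payoff $0k → loss $60.7k.
$569.4k: truthful payoff $44.4k, deviation payoff $0k → loss $44.4k.
$569.7k: truthful payoff $44.1k, deviation payoff $0k → loss $44.1k.
$531.5k: truthful payoff $82.3k, deviation payoff $0k → loss $82.3k.
$579.2k: truthful payoff $34.6k, deviation payoff $0k → loss $34.6k.
$571.1k: truthful payoff $42.7k, deviation payoff $0k → loss $42.7k.
Total loss = $60.7k + $44.4k + $44.1k + $82.3k + $34.6k + $42.7k = $308.8k.

$308.8k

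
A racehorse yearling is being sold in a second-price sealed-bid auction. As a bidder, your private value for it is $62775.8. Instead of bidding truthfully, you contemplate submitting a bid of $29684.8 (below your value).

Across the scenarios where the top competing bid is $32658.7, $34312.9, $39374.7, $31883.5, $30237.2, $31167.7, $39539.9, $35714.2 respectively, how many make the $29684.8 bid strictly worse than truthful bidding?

8

The deviation hurts exactly when the highest competing bid lies strictly between $29684.8 and $62775.8 — underbidding then forfeits a profitable win.
$32658.7: inside the interval → strictly worse (loss $30117.1).
$34312.9: inside the interval → strictly worse (loss $28462.9).
$39374.7: inside the interval → strictly worse (loss $23401.1).
$31883.5: inside the interval → strictly worse (loss $30892.3).
$30237.2: inside the interval → strictly worse (loss $32538.6).
$31167.7: inside the interval → strictly worse (loss $31608.1).
$39539.9: inside the interval → strictly worse (loss $23235.9).
$35714.2: inside the interval → strictly worse (loss $27061.6).
Count: 8.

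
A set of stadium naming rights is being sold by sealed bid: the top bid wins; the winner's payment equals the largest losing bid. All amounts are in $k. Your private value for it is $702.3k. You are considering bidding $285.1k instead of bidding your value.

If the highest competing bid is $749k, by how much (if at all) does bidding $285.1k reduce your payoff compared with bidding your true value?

$0k

Bidding your value $702.3k: you lose (since $702.3k < $749k). Payoff $0k.
Bidding $285.1k: you lose. Payoff $0k.
Difference = $0k − $0k = $0k; both bids lead to the same outcome because the competing bid is above both your value and your alternative bid.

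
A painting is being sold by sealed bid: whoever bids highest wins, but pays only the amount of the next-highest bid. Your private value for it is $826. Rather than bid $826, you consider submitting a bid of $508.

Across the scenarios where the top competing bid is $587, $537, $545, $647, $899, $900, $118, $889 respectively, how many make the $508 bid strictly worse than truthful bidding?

4

The deviation hurts exactly when the highest competing bid lies strictly between $508 and $826 — underbidding then forfeits a profitable win.
$587: inside the interval → strictly worse (loss $239).
$537: inside the interval → strictly worse (loss $289).
$545: inside the interval → strictly worse (loss $281).
$647: inside the interval → strictly worse (loss $179).
$899: above both → same outcome either way.
$900: above both → same outcome either way.
$118: below both → same outcome either way.
$889: above both → same outcome either way.
Count: 4.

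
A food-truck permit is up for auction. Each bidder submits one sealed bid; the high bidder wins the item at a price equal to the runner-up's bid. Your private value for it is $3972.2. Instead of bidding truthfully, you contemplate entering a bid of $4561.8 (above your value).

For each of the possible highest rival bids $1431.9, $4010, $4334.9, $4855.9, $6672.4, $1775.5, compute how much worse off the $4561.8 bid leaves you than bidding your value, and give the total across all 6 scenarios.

The deviation costs you only when the competing bid falls strictly between $3972.2 and $4561.8; elsewhere both bids give the same outcome.
$1431.9: outcomes coincide → loss $0.
$4010: truthful payoff $0, deviation payoff −$37.8 → loss $37.8.
$4334.9: truthful payoff $0, deviation payoff −$362.7 → loss $362.7.
$4855.9: outcomes coincide → loss $0.
$6672.4: outcomes coincide → loss $0.
$1775.5: outcomes coincide → loss $0.
Total loss = $37.8 + $362.7 = $400.5.

$400.5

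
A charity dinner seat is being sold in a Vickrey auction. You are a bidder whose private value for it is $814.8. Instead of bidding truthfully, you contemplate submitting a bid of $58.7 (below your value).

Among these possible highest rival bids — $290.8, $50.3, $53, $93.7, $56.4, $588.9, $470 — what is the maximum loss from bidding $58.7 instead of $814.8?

$721.1

$290.8: truthful gives $524, deviation gives $0 → loss $524.
$50.3: same outcome either way → loss $0.
$53: same outcome either way → loss $0.
$93.7: truthful gives $721.1, deviation gives $0 → loss $721.1.
$56.4: same outcome either way → loss $0.
$588.9: truthful gives $225.9, deviation gives $0 → loss $225.9.
$470: truthful gives $344.8, deviation gives $0 → loss $344.8.
Maximum loss: $721.1.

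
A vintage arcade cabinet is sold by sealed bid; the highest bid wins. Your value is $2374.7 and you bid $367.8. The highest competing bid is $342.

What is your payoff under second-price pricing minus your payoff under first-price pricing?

$25.8

You have the highest bid, so you win under either rule.
Second-price: pay $342 → payoff $2032.7.
First-price: pay your own bid $367.8 → payoff $2006.9.
Difference = $2032.7 − ($2006.9) = $25.8.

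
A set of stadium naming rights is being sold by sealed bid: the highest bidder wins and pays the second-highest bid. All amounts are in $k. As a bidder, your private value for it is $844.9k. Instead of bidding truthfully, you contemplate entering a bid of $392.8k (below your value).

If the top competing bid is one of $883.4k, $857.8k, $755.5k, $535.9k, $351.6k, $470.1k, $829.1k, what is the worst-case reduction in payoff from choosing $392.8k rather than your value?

$883.4k: same outcome either way → loss $0k.
$857.8k: same outcome either way → loss $0k.
$755.5k: truthful gives $89.4k, deviation gives $0k → loss $89.4k.
$535.9k: truthful gives $309k, deviation gives $0k → loss $309k.
$351.6k: same outcome either way → loss $0k.
$470.1k: truthful gives $374.8k, deviation gives $0k → loss $374.8k.
$829.1k: truthful gives $15.8k, deviation gives $0k → loss $15.8k.
Maximum loss: $374.8k.

$374.8k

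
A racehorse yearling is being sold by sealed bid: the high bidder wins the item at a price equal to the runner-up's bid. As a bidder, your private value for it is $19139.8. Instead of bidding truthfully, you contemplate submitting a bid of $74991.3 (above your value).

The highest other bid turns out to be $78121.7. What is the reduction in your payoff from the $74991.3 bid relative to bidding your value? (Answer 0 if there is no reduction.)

$0

Bidding your value $19139.8: you lose (since $19139.8 < $78121.7). Payoff $0.
Bidding $74991.3: you lose. Payoff $0.
Difference = $0 − $0 = $0; both bids lead to the same outcome because the competing bid is above both your value and your alternative bid.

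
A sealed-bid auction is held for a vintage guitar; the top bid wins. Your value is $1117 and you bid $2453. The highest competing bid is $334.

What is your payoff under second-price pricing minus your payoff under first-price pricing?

You have the highest bid, so you win under either rule.
Second-price: pay $334 → payoff $783.
First-price: pay your own bid $2453 → payoff −$1336.
Difference = $783 − (−$1336) = $2119.

$2119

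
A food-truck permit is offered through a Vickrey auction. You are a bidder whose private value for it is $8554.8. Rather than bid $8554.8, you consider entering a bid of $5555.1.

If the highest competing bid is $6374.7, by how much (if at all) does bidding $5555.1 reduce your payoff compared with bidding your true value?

Bidding your value $8554.8: you win (since $8554.8 > $6374.7) and pay $6374.7. Payoff $2180.1.
Bidding $5555.1: you lose. Payoff $0.
The competing bid $6374.7 lies between your shaded bid and your value, so underbidding forfeits an item you could have won at a profitable price.
Loss from deviating = $2180.1 − ($0) = $2180.1.
Because the price is fixed by the runner-up's bid, deviating from your value can only change a good outcome into a bad one — never the reverse.

$2180.1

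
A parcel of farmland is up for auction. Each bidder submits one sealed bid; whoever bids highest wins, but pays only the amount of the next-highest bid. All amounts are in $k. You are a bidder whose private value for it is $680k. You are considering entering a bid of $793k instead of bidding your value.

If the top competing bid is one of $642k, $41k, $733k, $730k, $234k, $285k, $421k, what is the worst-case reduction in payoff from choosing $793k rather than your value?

$53k

$642k: same outcome either way → loss $0k.
$41k: same outcome either way → loss $0k.
$733k: truthful gives $0k, deviation gives −$53k → loss $53k.
$730k: truthful gives $0k, deviation gives −$50k → loss $50k.
$234k: same outcome either way → loss $0k.
$285k: same outcome either way → loss $0k.
$421k: same outcome either way → loss $0k.
Maximum loss: $53k.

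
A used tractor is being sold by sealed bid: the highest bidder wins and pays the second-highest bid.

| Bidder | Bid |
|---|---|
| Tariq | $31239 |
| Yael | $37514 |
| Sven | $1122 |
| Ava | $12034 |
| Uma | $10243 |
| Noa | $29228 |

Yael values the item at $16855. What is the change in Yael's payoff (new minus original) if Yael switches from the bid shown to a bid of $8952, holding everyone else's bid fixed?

$14384

The highest bid among the other bidders is $31239; Yael's bid doesn't change that.
Original bid $37514: Yael is highest, pays the top rival bid $31239; payoff $16855 − $31239 = −$14384.
Alternative bid $8952: Yael is not highest (top rival bid is $31239); payoff $0.
Change in payoff = $0 − (−$14384) = $14384.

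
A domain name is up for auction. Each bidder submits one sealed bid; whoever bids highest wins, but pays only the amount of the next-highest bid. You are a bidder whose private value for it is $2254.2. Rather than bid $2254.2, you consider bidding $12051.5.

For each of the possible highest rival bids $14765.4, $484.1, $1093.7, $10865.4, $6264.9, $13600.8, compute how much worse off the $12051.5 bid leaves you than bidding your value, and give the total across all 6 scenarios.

$12621.9

The deviation costs you only when the competing bid falls strictly between $2254.2 and $12051.5; elsewhere both bids give the same outcome.
$14765.4: outcomes coincide → loss $0.
$484.1: outcomes coincide → loss $0.
$1093.7: outcomes coincide → loss $0.
$10865.4: truthful payoff $0, deviation payoff −$8611.2 → loss $8611.2.
$6264.9: truthful payoff $0, deviation payoff −$4010.7 → loss $4010.7.
$13600.8: outcomes coincide → loss $0.
Total loss = $8611.2 + $4010.7 = $12621.9.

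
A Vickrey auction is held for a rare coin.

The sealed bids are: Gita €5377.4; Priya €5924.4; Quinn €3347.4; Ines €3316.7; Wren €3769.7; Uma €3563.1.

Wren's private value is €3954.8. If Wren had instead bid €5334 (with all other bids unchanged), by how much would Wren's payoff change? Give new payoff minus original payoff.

€0

The highest bid among the other bidders is €5924.4; Wren's bid doesn't change that.
Original bid €3769.7: Wren is not highest (top rival bid is €5924.4); payoff €0.
Alternative bid €5334: Wren is not highest (top rival bid is €5924.4); payoff €0.
Change in payoff = €0 − (€0) = €0.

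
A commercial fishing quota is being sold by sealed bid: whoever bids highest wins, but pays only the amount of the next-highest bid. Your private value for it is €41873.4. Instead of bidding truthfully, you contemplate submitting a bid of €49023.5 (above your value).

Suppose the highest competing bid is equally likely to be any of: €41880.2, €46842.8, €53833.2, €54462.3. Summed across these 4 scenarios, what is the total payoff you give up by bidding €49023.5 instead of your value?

The deviation costs you only when the competing bid falls strictly between €41873.4 and €49023.5; elsewhere both bids give the same outcome.
€41880.2: truthful payoff €0, deviation payoff −€6.8 → loss €6.8.
€46842.8: truthful payoff €0, deviation payoff −€4969.4 → loss €4969.4.
€53833.2: outcomes coincide → loss €0.
€54462.3: outcomes coincide → loss €0.
Total loss = €6.8 + €4969.4 = €4976.2.

€4976.2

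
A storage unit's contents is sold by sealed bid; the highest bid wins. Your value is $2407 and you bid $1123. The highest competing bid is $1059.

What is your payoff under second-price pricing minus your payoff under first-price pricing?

You have the highest bid, so you win under either rule.
Second-price: pay $1059 → payoff $1348.
First-price: pay your own bid $1123 → payoff $1284.
Difference = $1348 − ($1284) = $64.

$64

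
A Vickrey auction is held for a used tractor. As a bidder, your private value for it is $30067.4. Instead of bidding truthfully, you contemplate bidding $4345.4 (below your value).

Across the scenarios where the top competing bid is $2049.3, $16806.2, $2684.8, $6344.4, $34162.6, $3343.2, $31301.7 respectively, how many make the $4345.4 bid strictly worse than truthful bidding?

The deviation hurts exactly when the highest competing bid lies strictly between $4345.4 and $30067.4 — underbidding then forfeits a profitable win.
$2049.3: below both → same outcome either way.
$16806.2: inside the interval → strictly worse (loss $13261.2).
$2684.8: below both → same outcome either way.
$6344.4: inside the interval → strictly worse (loss $23723).
$34162.6: above both → same outcome either way.
$3343.2: below both → same outcome either way.
$31301.7: above both → same outcome either way.
Count: 2.

2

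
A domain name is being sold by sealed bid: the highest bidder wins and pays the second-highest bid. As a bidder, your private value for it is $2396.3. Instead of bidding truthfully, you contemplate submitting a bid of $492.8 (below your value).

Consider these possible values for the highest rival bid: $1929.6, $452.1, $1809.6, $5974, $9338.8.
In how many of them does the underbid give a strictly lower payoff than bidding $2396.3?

The deviation hurts exactly when the highest competing bid lies strictly between $492.8 and $2396.3 — underbidding then forfeits a profitable win.
$1929.6: inside the interval → strictly worse (loss $466.7).
$452.1: below both → same outcome either way.
$1809.6: inside the interval → strictly worse (loss $586.7).
$5974: above both → same outcome either way.
$9338.8: above both → same outcome either way.
Count: 2.

2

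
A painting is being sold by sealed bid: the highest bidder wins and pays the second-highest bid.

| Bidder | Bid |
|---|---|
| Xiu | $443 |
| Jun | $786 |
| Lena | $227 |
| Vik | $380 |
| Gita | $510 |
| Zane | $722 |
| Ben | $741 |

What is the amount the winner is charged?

Highest bid: Jun at $786, so Jun wins.
Second-highest bid: Ben at $741 — that is the price the winner pays.

$741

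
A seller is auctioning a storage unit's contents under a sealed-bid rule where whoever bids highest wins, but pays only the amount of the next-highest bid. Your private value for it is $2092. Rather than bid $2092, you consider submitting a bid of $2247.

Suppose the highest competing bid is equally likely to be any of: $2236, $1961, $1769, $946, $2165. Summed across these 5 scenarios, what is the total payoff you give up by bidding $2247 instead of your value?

The deviation costs you only when the competing bid falls strictly between $2092 and $2247; elsewhere both bids give the same outcome.
$2236: truthful payoff $0, deviation payoff −$144 → loss $144.
$1961: outcomes coincide → loss $0.
$1769: outcomes coincide → loss $0.
$946: outcomes coincide → loss $0.
$2165: truthful payoff $0, deviation payoff −$73 → loss $73.
Total loss = $144 + $73 = $217.

$217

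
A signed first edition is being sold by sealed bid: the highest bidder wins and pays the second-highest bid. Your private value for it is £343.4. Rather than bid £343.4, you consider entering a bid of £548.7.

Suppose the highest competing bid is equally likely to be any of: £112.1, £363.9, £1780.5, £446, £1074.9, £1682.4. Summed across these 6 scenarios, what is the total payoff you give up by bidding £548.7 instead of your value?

£123.1

The deviation costs you only when the competing bid falls strictly between £343.4 and £548.7; elsewhere both bids give the same outcome.
£112.1: outcomes coincide → loss £0.
£363.9: truthful payoff £0, deviation payoff −£20.5 → loss £20.5.
£1780.5: outcomes coincide → loss £0.
£446: truthful payoff £0, deviation payoff −£102.6 → loss £102.6.
£1074.9: outcomes coincide → loss £0.
£1682.4: outcomes coincide → loss £0.
Total loss = £20.5 + £102.6 = £123.1.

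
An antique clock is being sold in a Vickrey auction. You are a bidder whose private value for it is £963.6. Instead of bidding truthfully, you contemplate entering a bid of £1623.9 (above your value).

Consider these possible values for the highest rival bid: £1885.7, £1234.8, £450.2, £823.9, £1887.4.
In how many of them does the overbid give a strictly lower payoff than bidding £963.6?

1

The deviation hurts exactly when the highest competing bid lies strictly between £963.6 and £1623.9 — overbidding then wins at a price above your value.
£1885.7: above both → same outcome either way.
£1234.8: inside the interval → strictly worse (loss £271.2).
£450.2: below both → same outcome either way.
£823.9: below both → same outcome either way.
£1887.4: above both → same outcome either way.
Count: 1.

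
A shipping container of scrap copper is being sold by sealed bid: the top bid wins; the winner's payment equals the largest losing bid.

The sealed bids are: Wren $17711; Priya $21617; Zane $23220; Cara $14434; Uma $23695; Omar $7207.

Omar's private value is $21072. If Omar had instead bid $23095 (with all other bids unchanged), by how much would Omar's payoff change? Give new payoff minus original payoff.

The highest bid among the other bidders is $23695; Omar's bid doesn't change that.
Original bid $7207: Omar is not highest (top rival bid is $23695); payoff $0.
Alternative bid $23095: Omar is not highest (top rival bid is $23695); payoff $0.
Change in payoff = $0 − ($0) = $0.

$0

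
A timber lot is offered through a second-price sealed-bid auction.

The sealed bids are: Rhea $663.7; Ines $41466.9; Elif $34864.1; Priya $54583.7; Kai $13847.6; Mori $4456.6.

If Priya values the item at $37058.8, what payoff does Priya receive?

Highest bid: Priya at $54583.7, so Priya wins.
Second-highest bid: Ines at $41466.9 — that is the price the winner pays.
Priya's payoff = value − price = $37058.8 − $41466.9 = −$4408.1.

−$4408.1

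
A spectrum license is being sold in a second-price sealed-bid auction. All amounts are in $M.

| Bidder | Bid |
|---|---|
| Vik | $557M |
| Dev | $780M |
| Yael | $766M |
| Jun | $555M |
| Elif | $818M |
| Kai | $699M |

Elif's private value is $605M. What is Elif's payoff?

−$175M

Highest bid: Elif at $818M, so Elif wins.
Second-highest bid: Dev at $780M — that is the price the winner pays.
Elif's payoff = value − price = $605M − $780M = −$175M.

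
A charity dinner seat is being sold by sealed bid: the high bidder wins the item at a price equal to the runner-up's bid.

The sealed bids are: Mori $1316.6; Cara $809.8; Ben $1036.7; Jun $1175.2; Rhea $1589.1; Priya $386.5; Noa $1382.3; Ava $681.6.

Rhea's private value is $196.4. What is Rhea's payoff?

−$1185.9

Highest bid: Rhea at $1589.1, so Rhea wins.
Second-highest bid: Noa at $1382.3 — that is the price the winner pays.
Rhea's payoff = value − price = $196.4 − $1382.3 = −$1185.9.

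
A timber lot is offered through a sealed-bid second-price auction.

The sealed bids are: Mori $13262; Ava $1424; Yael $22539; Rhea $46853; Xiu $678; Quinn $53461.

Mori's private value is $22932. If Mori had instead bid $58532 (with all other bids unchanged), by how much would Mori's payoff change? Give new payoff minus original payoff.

−$30529

The highest bid among the other bidders is $53461; Mori's bid doesn't change that.
Original bid $13262: Mori is not highest (top rival bid is $53461); payoff $0.
Alternative bid $58532: Mori is highest, pays the top rival bid $53461; payoff $22932 − $53461 = −$30529.
Change in payoff = −$30529 − ($0) = −$30529.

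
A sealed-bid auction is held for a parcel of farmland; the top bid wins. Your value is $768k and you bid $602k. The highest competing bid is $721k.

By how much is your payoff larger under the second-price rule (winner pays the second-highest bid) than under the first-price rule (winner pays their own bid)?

Your bid $602k is below $721k, so you lose under either rule.
Payoff is $0k in both cases; difference = $0k.

$0k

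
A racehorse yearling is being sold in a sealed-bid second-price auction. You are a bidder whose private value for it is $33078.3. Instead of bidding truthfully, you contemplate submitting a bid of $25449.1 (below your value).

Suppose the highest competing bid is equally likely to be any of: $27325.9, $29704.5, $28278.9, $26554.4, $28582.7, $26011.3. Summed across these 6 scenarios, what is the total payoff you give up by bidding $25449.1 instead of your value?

The deviation costs you only when the competing bid falls strictly between $25449.1 and $33078.3; elsewhere both bids give the same outcome.
$27325.9: truthful payoff $5752.4, deviation payoff $0 → loss $5752.4.
$29704.5: truthful payoff $3373.8, deviation payoff $0 → loss $3373.8.
$28278.9: truthful payoff $4799.4, deviation payoff $0 → loss $4799.4.
$26554.4: truthful payoff $6523.9, deviation payoff $0 → loss $6523.9.
$28582.7: truthful payoff $4495.6, deviation payoff $0 → loss $4495.6.
$26011.3: truthful payoff $7067, deviation payoff $0 → loss $7067.
Total loss = $5752.4 + $3373.8 + $4799.4 + $6523.9 + $4495.6 + $7067 = $32012.1.

$32012.1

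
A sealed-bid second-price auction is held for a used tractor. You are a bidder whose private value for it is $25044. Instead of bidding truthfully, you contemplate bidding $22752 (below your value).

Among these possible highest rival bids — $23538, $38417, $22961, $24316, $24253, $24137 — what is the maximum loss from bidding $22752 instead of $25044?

$2083

$23538: truthful gives $1506, deviation gives $0 → loss $1506.
$38417: same outcome either way → loss $0.
$22961: truthful gives $2083, deviation gives $0 → loss $2083.
$24316: truthful gives $728, deviation gives $0 → loss $728.
$24253: truthful gives $791, deviation gives $0 → loss $791.
$24137: truthful gives $907, deviation gives $0 → loss $907.
Maximum loss: $2083.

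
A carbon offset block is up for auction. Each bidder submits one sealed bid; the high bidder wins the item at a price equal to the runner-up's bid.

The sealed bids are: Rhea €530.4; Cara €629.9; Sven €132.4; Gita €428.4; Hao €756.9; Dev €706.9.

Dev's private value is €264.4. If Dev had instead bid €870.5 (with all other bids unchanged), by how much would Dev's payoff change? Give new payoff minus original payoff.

The highest bid among the other bidders is €756.9; Dev's bid doesn't change that.
Original bid €706.9: Dev is not highest (top rival bid is €756.9); payoff €0.
Alternative bid €870.5: Dev is highest, pays the top rival bid €756.9; payoff €264.4 − €756.9 = −€492.5.
Change in payoff = −€492.5 − (€0) = −€492.5.

−€492.5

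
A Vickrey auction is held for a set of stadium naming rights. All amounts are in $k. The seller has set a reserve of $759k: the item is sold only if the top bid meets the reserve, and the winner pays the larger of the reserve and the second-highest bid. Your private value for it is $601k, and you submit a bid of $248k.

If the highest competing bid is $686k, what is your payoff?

$0k

Your bid $248k is below the highest competing bid $686k, so you lose. Payoff $0k.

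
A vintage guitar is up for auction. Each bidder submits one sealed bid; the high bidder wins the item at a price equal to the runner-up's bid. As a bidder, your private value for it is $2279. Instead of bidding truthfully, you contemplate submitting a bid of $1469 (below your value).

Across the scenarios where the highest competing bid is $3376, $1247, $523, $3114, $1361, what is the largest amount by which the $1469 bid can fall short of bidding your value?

$3376: same outcome either way → loss $0.
$1247: same outcome either way → loss $0.
$523: same outcome either way → loss $0.
$3114: same outcome either way → loss $0.
$1361: same outcome either way → loss $0.
Maximum loss: $0.

$0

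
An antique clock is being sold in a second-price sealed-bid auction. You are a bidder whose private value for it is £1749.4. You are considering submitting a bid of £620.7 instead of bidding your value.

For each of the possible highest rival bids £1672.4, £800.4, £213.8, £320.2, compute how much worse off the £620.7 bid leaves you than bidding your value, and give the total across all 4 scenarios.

£1026

The deviation costs you only when the competing bid falls strictly between £620.7 and £1749.4; elsewhere both bids give the same outcome.
£1672.4: truthful payoff £77, deviation payoff £0 → loss £77.
£800.4: truthful payoff £949, deviation payoff £0 → loss £949.
£213.8: outcomes coincide → loss £0.
£320.2: outcomes coincide → loss £0.
Total loss = £77 + £949 = £1026.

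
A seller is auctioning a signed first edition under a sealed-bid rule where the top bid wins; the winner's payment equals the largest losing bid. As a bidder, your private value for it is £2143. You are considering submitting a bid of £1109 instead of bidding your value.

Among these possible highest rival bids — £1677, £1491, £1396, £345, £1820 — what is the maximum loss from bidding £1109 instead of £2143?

£1677: truthful gives £466, deviation gives £0 → loss £466.
£1491: truthful gives £652, deviation gives £0 → loss £652.
£1396: truthful gives £747, deviation gives £0 → loss £747.
£345: same outcome either way → loss £0.
£1820: truthful gives £323, deviation gives £0 → loss £323.
Maximum loss: £747.

£747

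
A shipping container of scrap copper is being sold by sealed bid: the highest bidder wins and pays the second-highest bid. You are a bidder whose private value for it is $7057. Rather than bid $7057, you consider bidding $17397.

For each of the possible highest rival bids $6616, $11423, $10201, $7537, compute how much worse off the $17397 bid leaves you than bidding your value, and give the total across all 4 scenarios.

$7990

The deviation costs you only when the competing bid falls strictly between $7057 and $17397; elsewhere both bids give the same outcome.
$6616: outcomes coincide → loss $0.
$11423: truthful payoff $0, deviation payoff −$4366 → loss $4366.
$10201: truthful payoff $0, deviation payoff −$3144 → loss $3144.
$7537: truthful payoff $0, deviation payoff −$480 → loss $480.
Total loss = $4366 + $3144 + $480 = $7990.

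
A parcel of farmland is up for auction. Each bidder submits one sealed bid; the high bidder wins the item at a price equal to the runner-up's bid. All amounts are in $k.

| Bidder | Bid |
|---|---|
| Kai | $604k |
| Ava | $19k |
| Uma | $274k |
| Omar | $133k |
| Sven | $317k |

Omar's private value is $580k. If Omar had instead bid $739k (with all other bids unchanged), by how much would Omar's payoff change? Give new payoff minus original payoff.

−$24k

The highest bid among the other bidders is $604k; Omar's bid doesn't change that.
Original bid $133k: Omar is not highest (top rival bid is $604k); payoff $0k.
Alternative bid $739k: Omar is highest, pays the top rival bid $604k; payoff $580k − $604k = −$24k.
Change in payoff = −$24k − ($0k) = −$24k.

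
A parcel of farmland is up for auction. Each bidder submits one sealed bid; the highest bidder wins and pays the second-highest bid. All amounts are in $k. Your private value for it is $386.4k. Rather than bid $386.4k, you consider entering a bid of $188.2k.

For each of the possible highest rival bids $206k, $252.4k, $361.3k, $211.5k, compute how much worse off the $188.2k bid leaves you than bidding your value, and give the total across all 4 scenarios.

$514.4k

The deviation costs you only when the competing bid falls strictly between $188.2k and $386.4k; elsewhere both bids give the same outcome.
$206k: truthful payoff $180.4k, deviation payoff $0k → loss $180.4k.
$252.4k: truthful payoff $134k, deviation payoff $0k → loss $134k.
$361.3k: truthful payoff $25.1k, deviation payoff $0k → loss $25.1k.
$211.5k: truthful payoff $174.9k, deviation payoff $0k → loss $174.9k.
Total loss = $180.4k + $134k + $25.1k + $174.9k = $514.4k.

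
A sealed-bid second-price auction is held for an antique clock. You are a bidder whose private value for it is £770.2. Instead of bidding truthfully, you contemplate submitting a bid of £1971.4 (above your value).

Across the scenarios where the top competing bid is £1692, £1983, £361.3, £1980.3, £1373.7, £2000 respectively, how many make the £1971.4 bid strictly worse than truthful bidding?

The deviation hurts exactly when the highest competing bid lies strictly between £770.2 and £1971.4 — overbidding then wins at a price above your value.
£1692: inside the interval → strictly worse (loss £921.8).
£1983: above both → same outcome either way.
£361.3: below both → same outcome either way.
£1980.3: above both → same outcome either way.
£1373.7: inside the interval → strictly worse (loss £603.5).
£2000: above both → same outcome either way.
Count: 2.

2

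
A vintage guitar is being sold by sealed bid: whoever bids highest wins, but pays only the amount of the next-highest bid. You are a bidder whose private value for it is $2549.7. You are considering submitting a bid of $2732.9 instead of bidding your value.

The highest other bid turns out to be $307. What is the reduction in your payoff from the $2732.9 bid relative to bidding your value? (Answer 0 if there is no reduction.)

Bidding your value $2549.7: you win (since $2549.7 > $307) and pay $307. Payoff $2242.7.
Bidding $2732.9: you win and pay $307. Payoff $2549.7 − $307 = $2242.7.
Difference = $2242.7 − $2242.7 = $0; both bids lead to the same outcome because the competing bid is below both your value and your alternative bid.

$0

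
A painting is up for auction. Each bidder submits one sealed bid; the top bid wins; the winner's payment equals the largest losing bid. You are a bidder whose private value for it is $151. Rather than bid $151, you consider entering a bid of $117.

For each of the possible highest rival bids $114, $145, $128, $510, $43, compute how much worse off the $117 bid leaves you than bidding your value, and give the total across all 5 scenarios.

$29

The deviation costs you only when the competing bid falls strictly between $117 and $151; elsewhere both bids give the same outcome.
$114: outcomes coincide → loss $0.
$145: truthful payoff $6, deviation payoff $0 → loss $6.
$128: truthful payoff $23, deviation payoff $0 → loss $23.
$510: outcomes coincide → loss $0.
$43: outcomes coincide → loss $0.
Total loss = $6 + $23 = $29.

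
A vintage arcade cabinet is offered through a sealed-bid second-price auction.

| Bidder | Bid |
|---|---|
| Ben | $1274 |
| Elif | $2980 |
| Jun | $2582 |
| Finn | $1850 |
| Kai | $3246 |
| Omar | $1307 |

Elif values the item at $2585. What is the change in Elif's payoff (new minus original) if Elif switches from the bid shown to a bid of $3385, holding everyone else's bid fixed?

−$661

The highest bid among the other bidders is $3246; Elif's bid doesn't change that.
Original bid $2980: Elif is not highest (top rival bid is $3246); payoff $0.
Alternative bid $3385: Elif is highest, pays the top rival bid $3246; payoff $2585 − $3246 = −$661.
Change in payoff = −$661 − ($0) = −$661.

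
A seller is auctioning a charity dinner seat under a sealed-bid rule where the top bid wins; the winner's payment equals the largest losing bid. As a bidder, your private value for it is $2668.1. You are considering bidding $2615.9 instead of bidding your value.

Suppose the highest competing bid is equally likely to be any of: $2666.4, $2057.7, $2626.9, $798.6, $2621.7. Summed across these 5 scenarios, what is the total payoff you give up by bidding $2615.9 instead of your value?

The deviation costs you only when the competing bid falls strictly between $2615.9 and $2668.1; elsewhere both bids give the same outcome.
$2666.4: truthful payoff $1.7, deviation payoff $0 → loss $1.7.
$2057.7: outcomes coincide → loss $0.
$2626.9: truthful payoff $41.2, deviation payoff $0 → loss $41.2.
$798.6: outcomes coincide → loss $0.
$2621.7: truthful payoff $46.4, deviation payoff $0 → loss $46.4.
Total loss = $1.7 + $41.2 + $46.4 = $89.3.

$89.3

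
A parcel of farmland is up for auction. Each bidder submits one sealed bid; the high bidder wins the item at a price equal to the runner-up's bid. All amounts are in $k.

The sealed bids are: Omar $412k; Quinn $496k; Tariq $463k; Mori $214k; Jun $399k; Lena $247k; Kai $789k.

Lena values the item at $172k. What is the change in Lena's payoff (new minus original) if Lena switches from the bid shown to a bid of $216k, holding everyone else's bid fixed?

The highest bid among the other bidders is $789k; Lena's bid doesn't change that.
Original bid $247k: Lena is not highest (top rival bid is $789k); payoff $0k.
Alternative bid $216k: Lena is not highest (top rival bid is $789k); payoff $0k.
Change in payoff = $0k − ($0k) = $0k.

$0k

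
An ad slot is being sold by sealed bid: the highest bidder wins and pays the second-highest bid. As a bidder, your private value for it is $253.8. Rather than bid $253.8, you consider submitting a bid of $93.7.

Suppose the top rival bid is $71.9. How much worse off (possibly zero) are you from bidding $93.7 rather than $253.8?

$0

Bidding your value $253.8: you win (since $253.8 > $71.9) and pay $71.9. Payoff $181.9.
Bidding $93.7: you win and pay $71.9. Payoff $253.8 − $71.9 = $181.9.
Difference = $181.9 − $181.9 = $0; both bids lead to the same outcome because the competing bid is below both your value and your alternative bid.
Truthful bidding weakly dominates here: raising your bid can only win items priced above your value, and lowering it can only forfeit items priced below.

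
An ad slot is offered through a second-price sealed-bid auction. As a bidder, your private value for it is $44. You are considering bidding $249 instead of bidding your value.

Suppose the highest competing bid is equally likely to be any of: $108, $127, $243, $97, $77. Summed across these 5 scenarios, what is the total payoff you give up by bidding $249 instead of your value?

The deviation costs you only when the competing bid falls strictly between $44 and $249; elsewhere both bids give the same outcome.
$108: truthful payoff $0, deviation payoff −$64 → loss $64.
$127: truthful payoff $0, deviation payoff −$83 → loss $83.
$243: truthful payoff $0, deviation payoff −$199 → loss $199.
$97: truthful payoff $0, deviation payoff −$53 → loss $53.
$77: truthful payoff $0, deviation payoff −$33 → loss $33.
Total loss = $64 + $83 + $199 + $53 + $33 = $432.

$432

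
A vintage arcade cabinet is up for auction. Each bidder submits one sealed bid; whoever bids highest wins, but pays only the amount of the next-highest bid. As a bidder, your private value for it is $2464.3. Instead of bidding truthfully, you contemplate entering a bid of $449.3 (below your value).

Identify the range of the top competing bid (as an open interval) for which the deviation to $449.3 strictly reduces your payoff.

If the competing bid is below $449.3, both bids win at the same price — no difference.
If it is above $2464.3, both bids lose — no difference.
If it lies strictly between $449.3 and $2464.3, bidding your value wins at a price below your value (positive payoff) while bidding $449.3 loses (payoff 0).
So the deviation strictly hurts on the open interval ($449.3, $2464.3).
In a second-price auction your bid sets only whether you win, not what you pay, so bidding your true value is weakly dominant.

($449.3, $2464.3)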